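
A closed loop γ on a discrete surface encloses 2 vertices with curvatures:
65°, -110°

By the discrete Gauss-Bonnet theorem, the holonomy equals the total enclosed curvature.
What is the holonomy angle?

Holonomy = total enclosed curvature = 65° + (-110°) = -45°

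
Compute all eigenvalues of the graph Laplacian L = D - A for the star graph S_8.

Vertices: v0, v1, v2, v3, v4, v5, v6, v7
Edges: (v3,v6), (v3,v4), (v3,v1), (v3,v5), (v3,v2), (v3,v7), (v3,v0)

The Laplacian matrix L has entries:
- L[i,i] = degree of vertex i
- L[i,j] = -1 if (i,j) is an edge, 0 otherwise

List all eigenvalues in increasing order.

The star S_8 is the complete bipartite graph K_{1,7} (one hub of degree 7, 7 leaves of degree 1). The Laplacian spectrum of K_{p,q} is 0, p (multiplicity q−1), q (multiplicity p−1), p+q. With p = 1, q = 7: 0 once, 1 with multiplicity 6, and 8 once. (Check: trace L = sum of degrees = 14 = 6·1 + 8.)
Laplacian eigenvalues (increasing order): [0.0, 1.0, 1.0, 1.0, 1.0, 1.0, 1.0, 8.0]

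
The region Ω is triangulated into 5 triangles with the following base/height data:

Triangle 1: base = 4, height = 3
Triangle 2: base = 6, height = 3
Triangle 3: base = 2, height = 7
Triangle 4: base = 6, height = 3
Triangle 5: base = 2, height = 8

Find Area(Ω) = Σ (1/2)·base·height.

(1/2)×4×3 + (1/2)×6×3 + (1/2)×2×7 + (1/2)×6×3 + (1/2)×2×8 = 39.0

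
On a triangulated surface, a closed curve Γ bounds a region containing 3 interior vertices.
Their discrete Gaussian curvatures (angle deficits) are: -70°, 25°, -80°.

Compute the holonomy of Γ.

Holonomy = total enclosed curvature = (-70°) + 25° + (-80°) = -125°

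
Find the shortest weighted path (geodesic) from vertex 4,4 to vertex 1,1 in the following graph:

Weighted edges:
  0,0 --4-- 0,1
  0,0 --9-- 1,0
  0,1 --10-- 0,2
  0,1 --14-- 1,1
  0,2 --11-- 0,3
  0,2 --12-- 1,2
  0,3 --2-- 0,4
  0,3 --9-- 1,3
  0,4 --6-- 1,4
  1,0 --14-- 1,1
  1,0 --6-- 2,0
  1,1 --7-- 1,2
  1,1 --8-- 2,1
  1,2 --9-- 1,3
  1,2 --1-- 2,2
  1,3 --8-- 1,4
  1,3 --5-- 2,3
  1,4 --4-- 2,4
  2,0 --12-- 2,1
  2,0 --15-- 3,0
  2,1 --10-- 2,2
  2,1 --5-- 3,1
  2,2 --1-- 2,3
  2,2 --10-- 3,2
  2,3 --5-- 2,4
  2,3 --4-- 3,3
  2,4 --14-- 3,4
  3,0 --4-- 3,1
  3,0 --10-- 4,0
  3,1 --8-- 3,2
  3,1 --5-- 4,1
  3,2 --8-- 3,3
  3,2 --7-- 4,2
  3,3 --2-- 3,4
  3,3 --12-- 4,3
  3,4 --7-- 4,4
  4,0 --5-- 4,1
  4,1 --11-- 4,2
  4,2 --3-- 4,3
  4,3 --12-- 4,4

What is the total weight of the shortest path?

Shortest path: 4,4 → 3,4 → 3,3 → 2,3 → 2,2 → 1,2 → 1,1, total weight = 22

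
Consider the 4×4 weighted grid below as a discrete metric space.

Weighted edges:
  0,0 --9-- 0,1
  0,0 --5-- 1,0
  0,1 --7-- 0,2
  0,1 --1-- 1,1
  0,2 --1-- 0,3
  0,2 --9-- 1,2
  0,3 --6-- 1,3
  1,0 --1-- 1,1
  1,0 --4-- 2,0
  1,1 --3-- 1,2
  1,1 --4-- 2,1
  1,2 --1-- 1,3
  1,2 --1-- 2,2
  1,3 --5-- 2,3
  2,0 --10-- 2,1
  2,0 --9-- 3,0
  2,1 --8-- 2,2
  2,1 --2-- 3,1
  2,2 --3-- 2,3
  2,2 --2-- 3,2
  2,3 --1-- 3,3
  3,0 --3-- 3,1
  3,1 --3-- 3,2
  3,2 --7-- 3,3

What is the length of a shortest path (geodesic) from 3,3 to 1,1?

Shortest path: 3,3 → 2,3 → 2,2 → 1,2 → 1,1, total weight = 8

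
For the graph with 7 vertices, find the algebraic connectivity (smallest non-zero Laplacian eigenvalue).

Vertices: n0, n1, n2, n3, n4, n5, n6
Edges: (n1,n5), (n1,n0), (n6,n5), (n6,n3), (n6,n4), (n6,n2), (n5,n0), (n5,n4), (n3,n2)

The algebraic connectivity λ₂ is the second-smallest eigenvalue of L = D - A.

Degrees: deg(n0) = 2, deg(n1) = 2, deg(n2) = 2, deg(n3) = 2, deg(n4) = 2, deg(n5) = 4, deg(n6) = 4.
L = D − A with rows/columns ordered (n0, n1, n2, n3, n4, n5, n6):
  [ 2, -1,  0,  0,  0, -1,  0]
  [-1,  2,  0,  0,  0, -1,  0]
  [ 0,  0,  2, -1,  0,  0, -1]
  [ 0,  0, -1,  2,  0,  0, -1]
  [ 0,  0,  0,  0,  2, -1, -1]
  [-1, -1,  0,  0, -1,  4, -1]
  [ 0,  0, -1, -1, -1, -1,  4]
Characteristic polynomial: det(λI − L) = λ(λ² − 6λ + 3)(λ² − 6λ + 7)(λ − 3)².
Roots: λ = 0; (λ² − 6λ + 3) = 0 ⇒ λ = 3 ± √6 ≈ 0.5505, 5.4495; (λ² − 6λ + 7) = 0 ⇒ λ = 3 ± √2 ≈ 1.5858, 4.4142; (λ − 3) = 0 ⇒ λ = 3 (multiplicity 2).
(Check: the roots sum (with multiplicity) to 18, matching trace L = Σdeg = 2·9 = 18.)
Laplacian eigenvalues: [0.0, 0.5505, 1.5858, 3.0, 3.0, 4.4142, 5.4495]. Algebraic connectivity (smallest non-zero eigenvalue) = 0.5505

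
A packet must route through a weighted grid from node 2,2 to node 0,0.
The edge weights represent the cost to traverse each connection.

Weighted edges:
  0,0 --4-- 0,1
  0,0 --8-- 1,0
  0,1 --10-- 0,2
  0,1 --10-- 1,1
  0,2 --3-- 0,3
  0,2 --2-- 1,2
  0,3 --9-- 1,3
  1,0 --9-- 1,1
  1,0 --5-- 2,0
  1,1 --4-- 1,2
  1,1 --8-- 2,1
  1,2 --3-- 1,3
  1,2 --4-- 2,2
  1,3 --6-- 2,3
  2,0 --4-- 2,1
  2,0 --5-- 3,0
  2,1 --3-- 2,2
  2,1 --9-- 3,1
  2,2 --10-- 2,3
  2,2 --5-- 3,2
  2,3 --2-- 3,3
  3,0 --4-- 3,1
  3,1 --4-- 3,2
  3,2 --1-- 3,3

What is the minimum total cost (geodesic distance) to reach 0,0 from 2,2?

Shortest path: 2,2 → 2,1 → 2,0 → 1,0 → 0,0, total weight = 20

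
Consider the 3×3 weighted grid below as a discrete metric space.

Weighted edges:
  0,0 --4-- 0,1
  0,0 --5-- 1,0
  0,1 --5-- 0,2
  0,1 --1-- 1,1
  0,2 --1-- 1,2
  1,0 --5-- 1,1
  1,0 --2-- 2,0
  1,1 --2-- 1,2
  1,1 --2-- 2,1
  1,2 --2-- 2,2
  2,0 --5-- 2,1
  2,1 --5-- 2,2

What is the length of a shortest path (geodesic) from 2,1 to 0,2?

Shortest path: 2,1 → 1,1 → 1,2 → 0,2, total weight = 5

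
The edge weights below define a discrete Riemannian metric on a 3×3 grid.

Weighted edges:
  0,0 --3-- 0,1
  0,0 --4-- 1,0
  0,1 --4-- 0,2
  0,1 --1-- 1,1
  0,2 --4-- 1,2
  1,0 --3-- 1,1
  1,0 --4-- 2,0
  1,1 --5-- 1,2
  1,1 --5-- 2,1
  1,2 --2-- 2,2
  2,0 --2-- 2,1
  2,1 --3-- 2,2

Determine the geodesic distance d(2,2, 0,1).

Shortest path: 2,2 → 1,2 → 1,1 → 0,1, total weight = 8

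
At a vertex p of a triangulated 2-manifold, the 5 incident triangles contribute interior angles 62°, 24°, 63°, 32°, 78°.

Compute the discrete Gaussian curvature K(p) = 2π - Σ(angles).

Sum of angles = 259°. K = 360° - 259° = 101° = 101π/180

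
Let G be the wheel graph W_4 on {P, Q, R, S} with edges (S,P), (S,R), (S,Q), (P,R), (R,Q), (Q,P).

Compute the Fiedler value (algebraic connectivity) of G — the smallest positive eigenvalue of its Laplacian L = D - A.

The wheel W_4 is the join K_1 ∨ C_3 (a hub joined to every vertex of a cycle of length 3). For a join G ∨ H (G on p vertices, H on q vertices) the Laplacian spectrum is 0, p+q, the eigenvalues of L(G) other than one 0 each shifted by +q, and the eigenvalues of L(H) other than one 0 each shifted by +p. With G = K_1 (p = 1, nothing left after dropping its 0) and H = C_3 (q = 3, eigenvalues 2 − 2cos(2πk/3), k = 0, …, 2; drop k = 0), the spectrum of W_4 is 0, 4, and 1 + (2 − 2cos(2πk/3)) = 3 − 2cos(2πk/3) for k = 1, …, 2:
k=1: 3 − 2cos(2π/3) = 4.0; k=2: 3 − 2cos(4π/3) = 4.0.
Laplacian eigenvalues: [0.0, 4.0, 4.0, 4.0]. Algebraic connectivity (smallest non-zero eigenvalue) = 4.0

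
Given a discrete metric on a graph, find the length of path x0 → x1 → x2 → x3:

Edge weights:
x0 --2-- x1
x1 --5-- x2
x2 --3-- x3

Arc length = 2 + 5 + 3 = 10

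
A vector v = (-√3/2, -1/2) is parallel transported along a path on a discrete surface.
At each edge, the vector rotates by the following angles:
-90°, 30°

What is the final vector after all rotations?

Total rotation: (-90°) + 30° = -60°. Final vector: (-0.8660, 0.5000)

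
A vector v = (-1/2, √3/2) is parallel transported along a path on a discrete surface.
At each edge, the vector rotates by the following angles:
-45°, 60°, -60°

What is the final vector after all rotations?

Total rotation: (-45°) + 60° + (-60°) = -45°. Final vector: (0.2588, 0.9659)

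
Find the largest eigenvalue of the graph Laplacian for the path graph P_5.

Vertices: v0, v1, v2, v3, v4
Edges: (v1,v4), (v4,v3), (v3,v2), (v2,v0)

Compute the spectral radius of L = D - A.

The path graph P_n has Laplacian eigenvalues λ_k = 2 − 2cos(kπ/n), k = 0, 1, …, n−1. Here n = 5:
k=0: 2 − 2cos(0) = 0.0; k=1: 2 − 2cos(π/5) = 0.382; k=2: 2 − 2cos(2π/5) = 1.382; k=3: 2 − 2cos(3π/5) = 2.618; k=4: 2 − 2cos(4π/5) = 3.618.
Laplacian eigenvalues: [0.0, 0.382, 1.382, 2.618, 3.618]. Largest eigenvalue (spectral radius) = 3.618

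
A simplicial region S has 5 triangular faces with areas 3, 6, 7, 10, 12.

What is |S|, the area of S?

3 + 6 + 7 + 10 + 12 = 38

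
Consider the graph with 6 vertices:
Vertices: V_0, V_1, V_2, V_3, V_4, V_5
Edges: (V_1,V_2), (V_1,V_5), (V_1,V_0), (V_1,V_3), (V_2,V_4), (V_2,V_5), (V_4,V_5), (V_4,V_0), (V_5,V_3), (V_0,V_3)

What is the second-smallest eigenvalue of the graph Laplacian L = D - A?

Degrees: deg(V_0) = 3, deg(V_1) = 4, deg(V_2) = 3, deg(V_3) = 3, deg(V_4) = 3, deg(V_5) = 4.
L = D − A with rows/columns ordered (V_0, V_1, V_2, V_3, V_4, V_5):
  [ 3, -1,  0, -1, -1,  0]
  [-1,  4, -1, -1,  0, -1]
  [ 0, -1,  3,  0, -1, -1]
  [-1, -1,  0,  3,  0, -1]
  [-1,  0, -1,  0,  3, -1]
  [ 0, -1, -1, -1, -1,  4]
Characteristic polynomial: det(λI − L) = λ(λ² − 8λ + 13)(λ − 3)(λ − 4)(λ − 5).
Roots: λ = 0; (λ² − 8λ + 13) = 0 ⇒ λ = 4 ± √3 ≈ 2.2679, 5.7321; (λ − 3) = 0 ⇒ λ = 3; (λ − 4) = 0 ⇒ λ = 4; (λ − 5) = 0 ⇒ λ = 5.
(Check: the roots sum (with multiplicity) to 20, matching trace L = Σdeg = 2·10 = 20.)
Laplacian eigenvalues: [0.0, 2.2679, 3.0, 4.0, 5.0, 5.7321]. Algebraic connectivity (smallest non-zero eigenvalue) = 2.2679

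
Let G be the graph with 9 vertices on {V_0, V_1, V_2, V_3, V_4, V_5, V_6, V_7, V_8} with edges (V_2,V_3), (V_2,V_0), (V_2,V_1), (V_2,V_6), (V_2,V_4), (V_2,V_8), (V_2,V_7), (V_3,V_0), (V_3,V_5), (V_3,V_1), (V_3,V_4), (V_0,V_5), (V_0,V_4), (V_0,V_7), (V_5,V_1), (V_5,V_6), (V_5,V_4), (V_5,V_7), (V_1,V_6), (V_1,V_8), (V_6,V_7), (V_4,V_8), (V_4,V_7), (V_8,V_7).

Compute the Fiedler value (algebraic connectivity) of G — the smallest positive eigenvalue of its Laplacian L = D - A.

Degrees: deg(V_0) = 5, deg(V_1) = 5, deg(V_2) = 7, deg(V_3) = 5, deg(V_4) = 6, deg(V_5) = 6, deg(V_6) = 4, deg(V_7) = 6, deg(V_8) = 4.
L = D − A with rows/columns ordered (V_0, V_1, V_2, V_3, V_4, V_5, V_6, V_7, V_8):
  [ 5,  0, -1, -1, -1, -1,  0, -1,  0]
  [ 0,  5, -1, -1,  0, -1, -1,  0, -1]
  [-1, -1,  7, -1, -1,  0, -1, -1, -1]
  [-1, -1, -1,  5, -1, -1,  0,  0,  0]
  [-1,  0, -1, -1,  6, -1,  0, -1, -1]
  [-1, -1,  0, -1, -1,  6, -1, -1,  0]
  [ 0, -1, -1,  0,  0, -1,  4, -1,  0]
  [-1,  0, -1,  0, -1, -1, -1,  6, -1]
  [ 0, -1, -1,  0, -1,  0,  0, -1,  4]
Characteristic polynomial: det(λI − L) = λ(λ² − 10λ + 23)(λ² − 11λ + 27)(λ² − 12λ + 34)(λ² − 15λ + 55).
Roots: λ = 0; (λ² − 10λ + 23) = 0 ⇒ λ = 5 ± √2 ≈ 3.5858, 6.4142; (λ² − 11λ + 27) = 0 ⇒ λ = (11 ± √13)/2 ≈ 3.6972, 7.3028; (λ² − 12λ + 34) = 0 ⇒ λ = 6 ± √2 ≈ 4.5858, 7.4142; (λ² − 15λ + 55) = 0 ⇒ λ = (15 ± √5)/2 ≈ 6.382, 8.618.
(Check: the roots sum (with multiplicity) to 48, matching trace L = Σdeg = 2·24 = 48.)
Laplacian eigenvalues: [0.0, 3.5858, 3.6972, 4.5858, 6.382, 6.4142, 7.3028, 7.4142, 8.618]. Algebraic connectivity (smallest non-zero eigenvalue) = 3.5858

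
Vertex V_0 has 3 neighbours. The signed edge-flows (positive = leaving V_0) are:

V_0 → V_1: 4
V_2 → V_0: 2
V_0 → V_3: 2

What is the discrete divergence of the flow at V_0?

Divergence = sum of outgoing flows = 4 + (-2) + 2 = 4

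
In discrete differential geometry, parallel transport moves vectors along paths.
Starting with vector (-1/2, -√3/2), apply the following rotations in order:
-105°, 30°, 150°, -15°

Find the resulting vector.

Total rotation: (-105°) + 30° + 150° + (-15°) = 60°. Final vector: (0.5000, -0.8660)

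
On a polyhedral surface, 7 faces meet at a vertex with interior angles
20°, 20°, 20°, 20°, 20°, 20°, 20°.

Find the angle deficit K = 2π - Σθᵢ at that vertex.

Sum of angles = 140°. K = 360° - 140° = 220° = 11π/9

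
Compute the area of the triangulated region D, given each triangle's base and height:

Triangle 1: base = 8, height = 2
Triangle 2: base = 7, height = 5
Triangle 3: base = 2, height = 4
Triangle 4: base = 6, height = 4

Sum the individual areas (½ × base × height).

(1/2)×8×2 + (1/2)×7×5 + (1/2)×2×4 + (1/2)×6×4 = 41.5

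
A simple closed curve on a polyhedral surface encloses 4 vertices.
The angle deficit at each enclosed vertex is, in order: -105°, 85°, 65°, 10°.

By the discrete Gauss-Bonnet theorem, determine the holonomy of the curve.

Holonomy = total enclosed curvature = (-105°) + 85° + 65° + 10° = 55°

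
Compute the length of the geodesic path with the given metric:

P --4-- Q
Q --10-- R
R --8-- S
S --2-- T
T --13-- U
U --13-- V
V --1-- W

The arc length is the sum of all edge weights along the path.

Arc length = 4 + 10 + 8 + 2 + 13 + 13 + 1 = 51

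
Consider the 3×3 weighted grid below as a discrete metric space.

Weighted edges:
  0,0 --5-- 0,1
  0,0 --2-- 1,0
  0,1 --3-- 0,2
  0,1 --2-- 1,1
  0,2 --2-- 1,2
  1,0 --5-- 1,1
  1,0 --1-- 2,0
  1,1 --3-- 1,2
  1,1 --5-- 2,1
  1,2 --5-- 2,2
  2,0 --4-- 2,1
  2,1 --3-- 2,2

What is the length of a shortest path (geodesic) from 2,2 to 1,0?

Shortest path: 2,2 → 2,1 → 2,0 → 1,0, total weight = 8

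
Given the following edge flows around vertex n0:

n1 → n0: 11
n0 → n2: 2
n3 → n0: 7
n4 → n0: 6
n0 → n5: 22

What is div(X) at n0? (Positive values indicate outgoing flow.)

Divergence = sum of outgoing flows = (-11) + 2 + (-7) + (-6) + 22 = 0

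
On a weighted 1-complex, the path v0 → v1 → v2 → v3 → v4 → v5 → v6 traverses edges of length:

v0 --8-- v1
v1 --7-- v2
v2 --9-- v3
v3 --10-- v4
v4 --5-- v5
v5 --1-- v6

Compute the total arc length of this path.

Arc length = 8 + 7 + 9 + 10 + 5 + 1 = 40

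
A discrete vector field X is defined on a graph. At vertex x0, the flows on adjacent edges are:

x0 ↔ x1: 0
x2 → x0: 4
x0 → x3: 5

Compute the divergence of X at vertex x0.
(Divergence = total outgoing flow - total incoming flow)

Divergence = sum of outgoing flows = 0 + (-4) + 5 = 1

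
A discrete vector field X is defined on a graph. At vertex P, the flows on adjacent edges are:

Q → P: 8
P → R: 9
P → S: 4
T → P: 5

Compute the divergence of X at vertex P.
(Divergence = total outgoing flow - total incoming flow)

Divergence = sum of outgoing flows = (-8) + 9 + 4 + (-5) = 0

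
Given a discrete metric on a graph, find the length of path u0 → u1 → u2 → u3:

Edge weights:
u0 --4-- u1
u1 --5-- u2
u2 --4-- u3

Arc length = 4 + 5 + 4 = 13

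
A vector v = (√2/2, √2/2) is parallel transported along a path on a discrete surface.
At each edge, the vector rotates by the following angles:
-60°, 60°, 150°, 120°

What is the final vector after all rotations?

Total rotation: (-60°) + 60° + 150° + 120° = 270° ≡ -90° (mod 360°). Final vector: (0.7071, -0.7071)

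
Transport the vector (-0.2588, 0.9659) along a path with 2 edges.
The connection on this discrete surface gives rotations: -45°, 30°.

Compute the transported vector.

Total rotation: (-45°) + 30° = -15°. Final vector: (0, 1)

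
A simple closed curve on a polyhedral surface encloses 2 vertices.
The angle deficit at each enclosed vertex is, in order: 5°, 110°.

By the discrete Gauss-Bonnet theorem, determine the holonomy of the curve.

Holonomy = total enclosed curvature = 5° + 110° = 115°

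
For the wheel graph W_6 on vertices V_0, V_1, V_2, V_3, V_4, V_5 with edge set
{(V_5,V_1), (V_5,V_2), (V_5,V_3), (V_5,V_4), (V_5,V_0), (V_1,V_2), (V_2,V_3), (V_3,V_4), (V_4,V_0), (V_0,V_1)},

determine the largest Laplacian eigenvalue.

The wheel W_6 is the join K_1 ∨ C_5 (a hub joined to every vertex of a cycle of length 5). For a join G ∨ H (G on p vertices, H on q vertices) the Laplacian spectrum is 0, p+q, the eigenvalues of L(G) other than one 0 each shifted by +q, and the eigenvalues of L(H) other than one 0 each shifted by +p. With G = K_1 (p = 1, nothing left after dropping its 0) and H = C_5 (q = 5, eigenvalues 2 − 2cos(2πk/5), k = 0, …, 4; drop k = 0), the spectrum of W_6 is 0, 6, and 1 + (2 − 2cos(2πk/5)) = 3 − 2cos(2πk/5) for k = 1, …, 4:
k=1: 3 − 2cos(2π/5) = 2.382; k=2: 3 − 2cos(4π/5) = 4.618; k=3: 3 − 2cos(6π/5) = 4.618; k=4: 3 − 2cos(8π/5) = 2.382.
Laplacian eigenvalues: [0.0, 2.382, 2.382, 4.618, 4.618, 6.0]. Largest eigenvalue (spectral radius) = 6.0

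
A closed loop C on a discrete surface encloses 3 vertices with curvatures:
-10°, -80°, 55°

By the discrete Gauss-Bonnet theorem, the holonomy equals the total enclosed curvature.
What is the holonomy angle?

Holonomy = total enclosed curvature = (-10°) + (-80°) + 55° = -35°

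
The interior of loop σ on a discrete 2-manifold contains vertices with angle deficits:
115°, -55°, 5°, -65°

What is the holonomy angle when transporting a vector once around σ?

Holonomy = total enclosed curvature = 115° + (-55°) + 5° + (-65°) = 0°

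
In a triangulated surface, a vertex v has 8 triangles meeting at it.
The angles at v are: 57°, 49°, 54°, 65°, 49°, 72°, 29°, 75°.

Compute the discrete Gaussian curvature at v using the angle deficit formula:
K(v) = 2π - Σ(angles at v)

Sum of angles = 450°. K = 360° - 450° = -90° = -π/2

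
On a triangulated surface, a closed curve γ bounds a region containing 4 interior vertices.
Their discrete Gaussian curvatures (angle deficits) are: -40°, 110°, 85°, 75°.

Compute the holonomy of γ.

Holonomy = total enclosed curvature = (-40°) + 110° + 85° + 75° = 230°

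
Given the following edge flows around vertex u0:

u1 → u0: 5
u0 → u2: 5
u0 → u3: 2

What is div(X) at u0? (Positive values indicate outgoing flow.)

Divergence = sum of outgoing flows = (-5) + 5 + 2 = 2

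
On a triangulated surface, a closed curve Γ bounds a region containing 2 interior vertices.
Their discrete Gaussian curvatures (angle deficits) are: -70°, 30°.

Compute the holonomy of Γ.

Holonomy = total enclosed curvature = (-70°) + 30° = -40°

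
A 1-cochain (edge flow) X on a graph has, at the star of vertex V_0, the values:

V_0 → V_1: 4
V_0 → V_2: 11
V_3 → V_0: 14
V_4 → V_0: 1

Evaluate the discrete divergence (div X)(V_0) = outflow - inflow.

Divergence = sum of outgoing flows = 4 + 11 + (-14) + (-1) = 0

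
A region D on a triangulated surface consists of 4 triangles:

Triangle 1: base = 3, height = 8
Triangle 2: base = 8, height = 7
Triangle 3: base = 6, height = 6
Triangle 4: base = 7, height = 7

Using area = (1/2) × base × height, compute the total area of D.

(1/2)×3×8 + (1/2)×8×7 + (1/2)×6×6 + (1/2)×7×7 = 82.5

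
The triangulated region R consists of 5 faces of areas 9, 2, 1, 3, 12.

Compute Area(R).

9 + 2 + 1 + 3 + 12 = 27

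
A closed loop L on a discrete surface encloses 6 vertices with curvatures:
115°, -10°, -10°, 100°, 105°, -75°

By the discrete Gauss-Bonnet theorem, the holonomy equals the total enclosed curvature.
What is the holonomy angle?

Holonomy = total enclosed curvature = 115° + (-10°) + (-10°) + 100° + 105° + (-75°) = 225°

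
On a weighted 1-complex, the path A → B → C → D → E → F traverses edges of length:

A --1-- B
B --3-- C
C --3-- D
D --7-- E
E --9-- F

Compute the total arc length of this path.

Arc length = 1 + 3 + 3 + 7 + 9 = 23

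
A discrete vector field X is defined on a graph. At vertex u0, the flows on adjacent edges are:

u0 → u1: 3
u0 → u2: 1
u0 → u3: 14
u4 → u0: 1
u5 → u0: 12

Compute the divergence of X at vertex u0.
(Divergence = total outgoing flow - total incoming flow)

Divergence = sum of outgoing flows = 3 + 1 + 14 + (-1) + (-12) = 5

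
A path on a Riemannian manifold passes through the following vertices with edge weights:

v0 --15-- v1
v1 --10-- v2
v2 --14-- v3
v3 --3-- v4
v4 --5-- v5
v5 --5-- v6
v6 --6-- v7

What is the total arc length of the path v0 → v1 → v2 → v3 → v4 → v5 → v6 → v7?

Arc length = 15 + 10 + 14 + 3 + 5 + 5 + 6 = 58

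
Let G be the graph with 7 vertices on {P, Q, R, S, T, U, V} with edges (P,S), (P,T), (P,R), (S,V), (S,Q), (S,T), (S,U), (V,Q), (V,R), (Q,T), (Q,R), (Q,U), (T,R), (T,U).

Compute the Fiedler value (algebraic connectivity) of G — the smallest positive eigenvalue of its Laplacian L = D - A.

Degrees: deg(P) = 3, deg(Q) = 5, deg(R) = 4, deg(S) = 5, deg(T) = 5, deg(U) = 3, deg(V) = 3.
L = D − A with rows/columns ordered (P, Q, R, S, T, U, V):
  [ 3,  0, -1, -1, -1,  0,  0]
  [ 0,  5, -1, -1, -1, -1, -1]
  [-1, -1,  4,  0, -1,  0, -1]
  [-1, -1,  0,  5, -1, -1, -1]
  [-1, -1, -1, -1,  5, -1,  0]
  [ 0, -1,  0, -1, -1,  3,  0]
  [ 0, -1, -1, -1,  0,  0,  3]
Characteristic polynomial: det(λI − L) = λ(λ² − 8λ + 14)(λ² − 9λ + 17)(λ² − 11λ + 29).
Roots: λ = 0; (λ² − 8λ + 14) = 0 ⇒ λ = 4 ± √2 ≈ 2.5858, 5.4142; (λ² − 9λ + 17) = 0 ⇒ λ = (9 ± √13)/2 ≈ 2.6972, 6.3028; (λ² − 11λ + 29) = 0 ⇒ λ = (11 ± √5)/2 ≈ 4.382, 6.618.
(Check: the roots sum (with multiplicity) to 28, matching trace L = Σdeg = 2·14 = 28.)
Laplacian eigenvalues: [0.0, 2.5858, 2.6972, 4.382, 5.4142, 6.3028, 6.618]. Algebraic connectivity (smallest non-zero eigenvalue) = 2.5858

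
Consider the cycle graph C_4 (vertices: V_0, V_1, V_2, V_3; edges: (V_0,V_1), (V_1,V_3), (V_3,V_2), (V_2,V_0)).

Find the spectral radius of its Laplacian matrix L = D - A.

The cycle graph C_n has Laplacian eigenvalues λ_k = 2 − 2cos(2πk/n), k = 0, 1, …, n−1. Here n = 4:
k=0: 2 − 2cos(0) = 0.0; k=1: 2 − 2cos(π/2) = 2.0; k=2: 2 − 2cos(π) = 4.0; k=3: 2 − 2cos(3π/2) = 2.0.
Laplacian eigenvalues: [0.0, 2.0, 2.0, 4.0]. Largest eigenvalue (spectral radius) = 4.0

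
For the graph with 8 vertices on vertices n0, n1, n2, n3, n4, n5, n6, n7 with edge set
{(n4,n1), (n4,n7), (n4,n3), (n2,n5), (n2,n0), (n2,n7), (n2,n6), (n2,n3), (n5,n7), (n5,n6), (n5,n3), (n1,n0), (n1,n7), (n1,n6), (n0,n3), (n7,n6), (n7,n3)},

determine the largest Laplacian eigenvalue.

Degrees: deg(n0) = 3, deg(n1) = 4, deg(n2) = 5, deg(n3) = 5, deg(n4) = 3, deg(n5) = 4, deg(n6) = 4, deg(n7) = 6.
L = D − A with rows/columns ordered (n0, n1, n2, n3, n4, n5, n6, n7):
  [ 3, -1, -1, -1,  0,  0,  0,  0]
  [-1,  4,  0,  0, -1,  0, -1, -1]
  [-1,  0,  5, -1,  0, -1, -1, -1]
  [-1,  0, -1,  5, -1, -1,  0, -1]
  [ 0, -1,  0, -1,  3,  0,  0, -1]
  [ 0,  0, -1, -1,  0,  4, -1, -1]
  [ 0, -1, -1,  0,  0, -1,  4, -1]
  [ 0, -1, -1, -1, -1, -1, -1,  6]
Characteristic polynomial: det(λI − L) = λ(λ² − 8λ + 14)(λ² − 10λ + 20)(λ² − 10λ + 23)(λ − 6).
Roots: λ = 0; (λ² − 8λ + 14) = 0 ⇒ λ = 4 ± √2 ≈ 2.5858, 5.4142; (λ² − 10λ + 20) = 0 ⇒ λ = 5 ± √5 ≈ 2.7639, 7.2361; (λ² − 10λ + 23) = 0 ⇒ λ = 5 ± √2 ≈ 3.5858, 6.4142; (λ − 6) = 0 ⇒ λ = 6.
(Check: the roots sum (with multiplicity) to 34, matching trace L = Σdeg = 2·17 = 34.)
Laplacian eigenvalues: [0.0, 2.5858, 2.7639, 3.5858, 5.4142, 6.0, 6.4142, 7.2361]. Largest eigenvalue (spectral radius) = 7.2361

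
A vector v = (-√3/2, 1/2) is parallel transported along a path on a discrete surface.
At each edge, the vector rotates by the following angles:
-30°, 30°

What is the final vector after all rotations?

Total rotation: (-30°) + 30° = 0°. Final vector: (-0.8660, 0.5000)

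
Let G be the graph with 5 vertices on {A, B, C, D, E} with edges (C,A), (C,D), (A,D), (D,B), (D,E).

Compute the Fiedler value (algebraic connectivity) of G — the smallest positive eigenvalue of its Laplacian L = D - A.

Degrees: deg(A) = 2, deg(B) = 1, deg(C) = 2, deg(D) = 4, deg(E) = 1.
L = D − A with rows/columns ordered (A, B, C, D, E):
  [ 2,  0, -1, -1,  0]
  [ 0,  1,  0, -1,  0]
  [-1,  0,  2, -1,  0]
  [-1, -1, -1,  4, -1]
  [ 0,  0,  0, -1,  1]
Characteristic polynomial: det(λI − L) = λ(λ − 1)²(λ − 3)(λ − 5).
Roots: λ = 0; (λ − 1) = 0 ⇒ λ = 1 (multiplicity 2); (λ − 3) = 0 ⇒ λ = 3; (λ − 5) = 0 ⇒ λ = 5.
(Check: the roots sum (with multiplicity) to 10, matching trace L = Σdeg = 2·5 = 10.)
Laplacian eigenvalues: [0.0, 1.0, 1.0, 3.0, 5.0]. Algebraic connectivity (smallest non-zero eigenvalue) = 1.0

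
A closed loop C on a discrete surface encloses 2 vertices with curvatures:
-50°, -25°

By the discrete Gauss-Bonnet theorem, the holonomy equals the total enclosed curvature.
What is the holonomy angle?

Holonomy = total enclosed curvature = (-50°) + (-25°) = -75°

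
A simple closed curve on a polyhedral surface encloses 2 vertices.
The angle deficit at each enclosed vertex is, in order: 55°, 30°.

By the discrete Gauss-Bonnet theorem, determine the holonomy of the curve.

Holonomy = total enclosed curvature = 55° + 30° = 85°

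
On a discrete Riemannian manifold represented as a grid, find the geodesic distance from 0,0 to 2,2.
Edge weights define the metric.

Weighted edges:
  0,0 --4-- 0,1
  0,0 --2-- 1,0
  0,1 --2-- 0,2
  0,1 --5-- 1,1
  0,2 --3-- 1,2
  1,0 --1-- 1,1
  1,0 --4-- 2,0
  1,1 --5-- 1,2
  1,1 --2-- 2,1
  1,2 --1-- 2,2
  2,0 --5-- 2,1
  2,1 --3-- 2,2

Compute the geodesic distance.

Shortest path: 0,0 → 1,0 → 1,1 → 2,1 → 2,2, total weight = 8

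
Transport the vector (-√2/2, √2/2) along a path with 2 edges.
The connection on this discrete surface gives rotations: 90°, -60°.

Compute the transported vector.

Total rotation: 90° + (-60°) = 30°. Final vector: (-0.9659, 0.2588)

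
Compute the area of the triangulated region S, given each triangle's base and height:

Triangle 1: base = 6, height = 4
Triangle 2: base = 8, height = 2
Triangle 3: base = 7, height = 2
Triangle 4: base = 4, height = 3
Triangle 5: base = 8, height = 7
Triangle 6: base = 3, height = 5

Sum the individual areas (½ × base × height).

(1/2)×6×4 + (1/2)×8×2 + (1/2)×7×2 + (1/2)×4×3 + (1/2)×8×7 + (1/2)×3×5 = 68.5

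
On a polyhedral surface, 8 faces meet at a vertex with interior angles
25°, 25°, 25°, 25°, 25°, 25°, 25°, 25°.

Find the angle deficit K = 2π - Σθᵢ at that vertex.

Sum of angles = 200°. K = 360° - 200° = 160° = 8π/9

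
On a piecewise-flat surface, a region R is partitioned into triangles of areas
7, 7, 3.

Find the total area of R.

7 + 7 + 3 = 17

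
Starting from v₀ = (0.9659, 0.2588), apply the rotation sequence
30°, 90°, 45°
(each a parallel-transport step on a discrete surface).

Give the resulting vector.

Total rotation: 30° + 90° + 45° = 165°. Final vector: (-1, 0)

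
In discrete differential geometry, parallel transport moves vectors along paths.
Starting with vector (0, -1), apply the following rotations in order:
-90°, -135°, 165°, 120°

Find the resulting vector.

Total rotation: (-90°) + (-135°) + 165° + 120° = 60°. Final vector: (0.8660, -0.5000)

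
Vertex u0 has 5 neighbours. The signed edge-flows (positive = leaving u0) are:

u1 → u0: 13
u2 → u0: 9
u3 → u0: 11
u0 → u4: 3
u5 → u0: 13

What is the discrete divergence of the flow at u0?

Divergence = sum of outgoing flows = (-13) + (-9) + (-11) + 3 + (-13) = -43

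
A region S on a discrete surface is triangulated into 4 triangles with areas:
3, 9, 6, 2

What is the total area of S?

3 + 9 + 6 + 2 = 20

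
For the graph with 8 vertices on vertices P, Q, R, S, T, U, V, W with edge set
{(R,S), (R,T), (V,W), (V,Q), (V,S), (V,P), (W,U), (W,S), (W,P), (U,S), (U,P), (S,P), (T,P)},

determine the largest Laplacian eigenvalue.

Degrees: deg(P) = 5, deg(Q) = 1, deg(R) = 2, deg(S) = 5, deg(T) = 2, deg(U) = 3, deg(V) = 4, deg(W) = 4.
L = D − A with rows/columns ordered (P, Q, R, S, T, U, V, W):
  [ 5,  0,  0, -1, -1, -1, -1, -1]
  [ 0,  1,  0,  0,  0,  0, -1,  0]
  [ 0,  0,  2, -1, -1,  0,  0,  0]
  [-1,  0, -1,  5,  0, -1, -1, -1]
  [-1,  0, -1,  0,  2,  0,  0,  0]
  [-1,  0,  0, -1,  0,  3,  0, -1]
  [-1, -1,  0, -1,  0,  0,  4, -1]
  [-1,  0,  0, -1,  0, -1, -1,  4]
Characteristic polynomial: det(λI − L) = λ(λ² − 6λ + 4)(λ² − 5λ + 5)(λ² − 9λ + 17)(λ − 6).
Roots: λ = 0; (λ² − 6λ + 4) = 0 ⇒ λ = 3 ± √5 ≈ 0.7639, 5.2361; (λ² − 5λ + 5) = 0 ⇒ λ = (5 ± √5)/2 ≈ 1.382, 3.618; (λ² − 9λ + 17) = 0 ⇒ λ = (9 ± √13)/2 ≈ 2.6972, 6.3028; (λ − 6) = 0 ⇒ λ = 6.
(Check: the roots sum (with multiplicity) to 26, matching trace L = Σdeg = 2·13 = 26.)
Laplacian eigenvalues: [0.0, 0.7639, 1.382, 2.6972, 3.618, 5.2361, 6.0, 6.3028]. Largest eigenvalue (spectral radius) = 6.3028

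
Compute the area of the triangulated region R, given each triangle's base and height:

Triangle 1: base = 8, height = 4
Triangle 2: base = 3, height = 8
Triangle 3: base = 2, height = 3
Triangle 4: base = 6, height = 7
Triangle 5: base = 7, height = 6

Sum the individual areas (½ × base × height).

(1/2)×8×4 + (1/2)×3×8 + (1/2)×2×3 + (1/2)×6×7 + (1/2)×7×6 = 73.0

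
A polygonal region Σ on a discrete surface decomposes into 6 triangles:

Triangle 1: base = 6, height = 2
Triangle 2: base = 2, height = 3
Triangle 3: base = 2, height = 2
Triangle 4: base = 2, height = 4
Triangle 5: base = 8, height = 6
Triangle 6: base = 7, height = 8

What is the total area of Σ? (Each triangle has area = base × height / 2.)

(1/2)×6×2 + (1/2)×2×3 + (1/2)×2×2 + (1/2)×2×4 + (1/2)×8×6 + (1/2)×7×8 = 67.0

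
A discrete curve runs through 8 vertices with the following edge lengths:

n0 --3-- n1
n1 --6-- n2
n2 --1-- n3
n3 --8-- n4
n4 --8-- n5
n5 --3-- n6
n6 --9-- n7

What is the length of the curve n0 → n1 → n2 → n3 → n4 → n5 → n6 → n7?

Arc length = 3 + 6 + 1 + 8 + 8 + 3 + 9 = 38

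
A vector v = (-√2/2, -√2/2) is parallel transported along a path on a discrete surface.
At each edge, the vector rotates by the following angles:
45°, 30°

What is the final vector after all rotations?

Total rotation: 45° + 30° = 75°. Final vector: (0.5000, -0.8660)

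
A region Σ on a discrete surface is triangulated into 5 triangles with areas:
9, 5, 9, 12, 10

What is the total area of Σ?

9 + 5 + 9 + 12 + 10 = 45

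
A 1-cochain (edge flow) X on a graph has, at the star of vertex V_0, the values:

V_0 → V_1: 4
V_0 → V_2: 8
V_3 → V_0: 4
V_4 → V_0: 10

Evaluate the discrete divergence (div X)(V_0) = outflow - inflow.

Divergence = sum of outgoing flows = 4 + 8 + (-4) + (-10) = -2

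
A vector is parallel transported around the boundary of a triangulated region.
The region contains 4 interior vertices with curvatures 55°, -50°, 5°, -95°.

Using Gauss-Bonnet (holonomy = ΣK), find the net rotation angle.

Holonomy = total enclosed curvature = 55° + (-50°) + 5° + (-95°) = -85°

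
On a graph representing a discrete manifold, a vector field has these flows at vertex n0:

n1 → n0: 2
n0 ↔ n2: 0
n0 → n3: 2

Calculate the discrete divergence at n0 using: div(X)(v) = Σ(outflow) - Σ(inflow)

Divergence = sum of outgoing flows = (-2) + 0 + 2 = 0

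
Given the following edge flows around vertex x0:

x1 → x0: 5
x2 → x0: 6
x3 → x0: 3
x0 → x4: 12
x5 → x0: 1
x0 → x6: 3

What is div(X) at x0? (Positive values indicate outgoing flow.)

Divergence = sum of outgoing flows = (-5) + (-6) + (-3) + 12 + (-1) + 3 = 0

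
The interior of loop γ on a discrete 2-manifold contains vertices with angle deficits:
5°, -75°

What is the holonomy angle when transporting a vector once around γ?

Holonomy = total enclosed curvature = 5° + (-75°) = -70°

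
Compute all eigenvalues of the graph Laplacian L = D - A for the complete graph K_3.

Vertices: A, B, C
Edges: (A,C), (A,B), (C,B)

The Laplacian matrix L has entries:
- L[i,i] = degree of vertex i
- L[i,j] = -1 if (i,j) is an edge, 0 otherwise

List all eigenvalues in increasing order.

For the complete graph K_n, L = nI − J (J = all-ones matrix). J has eigenvalues n (once, eigenvector 𝟙) and 0 (multiplicity n−1), so L has eigenvalues 0 (once) and n (multiplicity n−1). Here n = 3: eigenvalue 0 once and 3 with multiplicity 2.
Laplacian eigenvalues (increasing order): [0.0, 3.0, 3.0]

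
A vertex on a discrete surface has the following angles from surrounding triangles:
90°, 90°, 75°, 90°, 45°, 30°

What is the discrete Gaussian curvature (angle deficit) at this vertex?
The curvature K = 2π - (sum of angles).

Sum of angles = 420°. K = 360° - 420° = -60° = -π/3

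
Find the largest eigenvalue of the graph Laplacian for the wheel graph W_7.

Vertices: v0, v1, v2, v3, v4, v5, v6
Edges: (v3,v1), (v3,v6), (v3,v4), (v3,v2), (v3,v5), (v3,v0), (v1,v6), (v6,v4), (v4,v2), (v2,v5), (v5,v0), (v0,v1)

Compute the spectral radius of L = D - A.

The wheel W_7 is the join K_1 ∨ C_6 (a hub joined to every vertex of a cycle of length 6). For a join G ∨ H (G on p vertices, H on q vertices) the Laplacian spectrum is 0, p+q, the eigenvalues of L(G) other than one 0 each shifted by +q, and the eigenvalues of L(H) other than one 0 each shifted by +p. With G = K_1 (p = 1, nothing left after dropping its 0) and H = C_6 (q = 6, eigenvalues 2 − 2cos(2πk/6), k = 0, …, 5; drop k = 0), the spectrum of W_7 is 0, 7, and 1 + (2 − 2cos(2πk/6)) = 3 − 2cos(2πk/6) for k = 1, …, 5:
k=1: 3 − 2cos(π/3) = 2.0; k=2: 3 − 2cos(2π/3) = 4.0; k=3: 3 − 2cos(π) = 5.0; k=4: 3 − 2cos(4π/3) = 4.0; k=5: 3 − 2cos(5π/3) = 2.0.
Laplacian eigenvalues: [0.0, 2.0, 2.0, 4.0, 4.0, 5.0, 7.0]. Largest eigenvalue (spectral radius) = 7.0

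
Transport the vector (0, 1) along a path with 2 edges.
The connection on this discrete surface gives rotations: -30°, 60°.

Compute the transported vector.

Total rotation: (-30°) + 60° = 30°. Final vector: (-0.5000, 0.8660)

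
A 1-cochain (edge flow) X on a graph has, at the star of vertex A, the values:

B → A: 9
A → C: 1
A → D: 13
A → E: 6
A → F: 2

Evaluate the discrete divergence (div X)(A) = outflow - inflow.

Divergence = sum of outgoing flows = (-9) + 1 + 13 + 6 + 2 = 13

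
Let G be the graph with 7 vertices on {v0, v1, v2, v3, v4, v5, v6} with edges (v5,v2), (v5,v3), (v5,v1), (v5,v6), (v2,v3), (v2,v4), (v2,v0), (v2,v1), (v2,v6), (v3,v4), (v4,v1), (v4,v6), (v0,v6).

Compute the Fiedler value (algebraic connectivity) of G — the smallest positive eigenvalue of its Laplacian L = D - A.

Degrees: deg(v0) = 2, deg(v1) = 3, deg(v2) = 6, deg(v3) = 3, deg(v4) = 4, deg(v5) = 4, deg(v6) = 4.
L = D − A with rows/columns ordered (v0, v1, v2, v3, v4, v5, v6):
  [ 2,  0, -1,  0,  0,  0, -1]
  [ 0,  3, -1,  0, -1, -1,  0]
  [-1, -1,  6, -1, -1, -1, -1]
  [ 0,  0, -1,  3, -1, -1,  0]
  [ 0, -1, -1, -1,  4,  0, -1]
  [ 0, -1, -1, -1,  0,  4, -1]
  [-1,  0, -1,  0, -1, -1,  4]
Characteristic polynomial: det(λI − L) = λ(λ² − 8λ + 11)(λ − 3)(λ − 4)²(λ − 7).
Roots: λ = 0; (λ² − 8λ + 11) = 0 ⇒ λ = 4 ± √5 ≈ 1.7639, 6.2361; (λ − 3) = 0 ⇒ λ = 3; (λ − 4) = 0 ⇒ λ = 4 (multiplicity 2); (λ − 7) = 0 ⇒ λ = 7.
(Check: the roots sum (with multiplicity) to 26, matching trace L = Σdeg = 2·13 = 26.)
Laplacian eigenvalues: [0.0, 1.7639, 3.0, 4.0, 4.0, 6.2361, 7.0]. Algebraic connectivity (smallest non-zero eigenvalue) = 1.7639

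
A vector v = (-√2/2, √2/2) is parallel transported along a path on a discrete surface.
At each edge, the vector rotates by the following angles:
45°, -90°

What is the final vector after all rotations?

Total rotation: 45° + (-90°) = -45°. Final vector: (0, 1)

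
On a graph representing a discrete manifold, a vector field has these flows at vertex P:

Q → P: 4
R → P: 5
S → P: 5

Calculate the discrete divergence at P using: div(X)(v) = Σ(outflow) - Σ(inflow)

Divergence = sum of outgoing flows = (-4) + (-5) + (-5) = -14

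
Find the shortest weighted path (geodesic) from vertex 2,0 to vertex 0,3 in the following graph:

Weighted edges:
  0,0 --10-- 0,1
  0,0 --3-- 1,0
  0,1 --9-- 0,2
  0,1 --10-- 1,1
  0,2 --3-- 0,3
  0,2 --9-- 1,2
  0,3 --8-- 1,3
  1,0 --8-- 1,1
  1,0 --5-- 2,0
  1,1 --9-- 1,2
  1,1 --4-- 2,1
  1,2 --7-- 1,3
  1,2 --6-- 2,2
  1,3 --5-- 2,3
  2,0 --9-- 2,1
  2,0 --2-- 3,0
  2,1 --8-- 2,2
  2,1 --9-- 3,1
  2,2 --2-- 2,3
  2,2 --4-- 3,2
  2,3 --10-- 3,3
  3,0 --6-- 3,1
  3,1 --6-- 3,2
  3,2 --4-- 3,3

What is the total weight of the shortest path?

Shortest path: 2,0 → 1,0 → 0,0 → 0,1 → 0,2 → 0,3, total weight = 30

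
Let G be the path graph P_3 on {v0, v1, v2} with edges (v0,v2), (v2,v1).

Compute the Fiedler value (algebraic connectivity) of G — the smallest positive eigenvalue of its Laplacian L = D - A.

The path graph P_n has Laplacian eigenvalues λ_k = 2 − 2cos(kπ/n), k = 0, 1, …, n−1. Here n = 3:
k=0: 2 − 2cos(0) = 0.0; k=1: 2 − 2cos(π/3) = 1.0; k=2: 2 − 2cos(2π/3) = 3.0.
Laplacian eigenvalues: [0.0, 1.0, 3.0]. Algebraic connectivity (smallest non-zero eigenvalue) = 1.0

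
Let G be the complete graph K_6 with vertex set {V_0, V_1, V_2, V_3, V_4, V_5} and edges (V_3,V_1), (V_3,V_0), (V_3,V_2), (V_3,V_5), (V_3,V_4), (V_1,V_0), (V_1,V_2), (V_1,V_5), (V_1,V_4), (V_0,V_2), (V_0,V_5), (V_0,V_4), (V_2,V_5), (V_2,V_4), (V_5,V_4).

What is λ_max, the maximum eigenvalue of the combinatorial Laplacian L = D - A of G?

For the complete graph K_n, L = nI − J (J = all-ones matrix). J has eigenvalues n (once, eigenvector 𝟙) and 0 (multiplicity n−1), so L has eigenvalues 0 (once) and n (multiplicity n−1). Here n = 6: eigenvalue 0 once and 6 with multiplicity 5.
Laplacian eigenvalues: [0.0, 6.0, 6.0, 6.0, 6.0, 6.0]. Largest eigenvalue (spectral radius) = 6.0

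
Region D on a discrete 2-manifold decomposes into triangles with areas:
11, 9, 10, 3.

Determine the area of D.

11 + 9 + 10 + 3 = 33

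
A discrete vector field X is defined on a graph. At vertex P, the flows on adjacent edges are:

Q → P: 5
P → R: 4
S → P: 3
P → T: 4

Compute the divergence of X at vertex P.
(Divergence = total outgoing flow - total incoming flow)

Divergence = sum of outgoing flows = (-5) + 4 + (-3) + 4 = 0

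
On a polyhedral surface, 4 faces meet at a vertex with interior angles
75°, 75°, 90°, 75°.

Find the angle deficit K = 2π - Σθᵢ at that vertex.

Sum of angles = 315°. K = 360° - 315° = 45° = π/4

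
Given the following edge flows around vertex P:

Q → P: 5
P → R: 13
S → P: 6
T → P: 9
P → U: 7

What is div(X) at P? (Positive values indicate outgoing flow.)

Divergence = sum of outgoing flows = (-5) + 13 + (-6) + (-9) + 7 = 0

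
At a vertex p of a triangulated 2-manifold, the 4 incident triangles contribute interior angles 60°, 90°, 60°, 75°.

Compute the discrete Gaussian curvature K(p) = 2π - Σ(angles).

Sum of angles = 285°. K = 360° - 285° = 75° = 5π/12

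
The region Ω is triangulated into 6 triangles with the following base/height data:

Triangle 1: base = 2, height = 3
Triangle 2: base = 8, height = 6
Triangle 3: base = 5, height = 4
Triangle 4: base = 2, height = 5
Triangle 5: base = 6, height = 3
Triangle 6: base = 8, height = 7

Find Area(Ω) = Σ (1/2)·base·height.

(1/2)×2×3 + (1/2)×8×6 + (1/2)×5×4 + (1/2)×2×5 + (1/2)×6×3 + (1/2)×8×7 = 79.0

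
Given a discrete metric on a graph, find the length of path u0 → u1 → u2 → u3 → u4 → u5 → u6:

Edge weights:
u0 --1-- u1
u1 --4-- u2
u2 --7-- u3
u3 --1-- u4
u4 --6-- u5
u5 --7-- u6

Arc length = 1 + 4 + 7 + 1 + 6 + 7 = 26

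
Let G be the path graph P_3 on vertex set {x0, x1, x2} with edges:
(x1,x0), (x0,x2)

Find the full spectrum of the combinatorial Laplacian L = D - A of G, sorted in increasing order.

The path graph P_n has Laplacian eigenvalues λ_k = 2 − 2cos(kπ/n), k = 0, 1, …, n−1. Here n = 3:
k=0: 2 − 2cos(0) = 0.0; k=1: 2 − 2cos(π/3) = 1.0; k=2: 2 − 2cos(2π/3) = 3.0.
Laplacian eigenvalues (increasing order): [0.0, 1.0, 3.0]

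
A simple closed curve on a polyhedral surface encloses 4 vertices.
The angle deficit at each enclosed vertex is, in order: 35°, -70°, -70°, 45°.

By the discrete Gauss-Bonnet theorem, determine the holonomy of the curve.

Holonomy = total enclosed curvature = 35° + (-70°) + (-70°) + 45° = -60°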